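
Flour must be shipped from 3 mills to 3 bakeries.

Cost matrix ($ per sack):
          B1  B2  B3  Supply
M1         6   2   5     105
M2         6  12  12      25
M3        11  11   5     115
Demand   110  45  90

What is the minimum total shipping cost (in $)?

Optimal allocation:
  M1->B1: 60 sacks
  M1->B2: 45 sacks
  M2->B1: 25 sacks
  M3->B1: 25 sacks
  M3->B3: 90 sacks
Total cost = $1325.

1325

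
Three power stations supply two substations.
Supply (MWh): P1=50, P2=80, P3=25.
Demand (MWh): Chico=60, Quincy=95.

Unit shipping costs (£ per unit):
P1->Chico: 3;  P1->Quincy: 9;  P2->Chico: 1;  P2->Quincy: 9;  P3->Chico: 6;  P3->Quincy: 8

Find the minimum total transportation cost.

890

An optimal shipping plan:
  P1→Quincy: 50 MWh
  P2→Chico: 60 MWh
  P2→Quincy: 20 MWh
  P3→Quincy: 25 MWh
Total cost = £890.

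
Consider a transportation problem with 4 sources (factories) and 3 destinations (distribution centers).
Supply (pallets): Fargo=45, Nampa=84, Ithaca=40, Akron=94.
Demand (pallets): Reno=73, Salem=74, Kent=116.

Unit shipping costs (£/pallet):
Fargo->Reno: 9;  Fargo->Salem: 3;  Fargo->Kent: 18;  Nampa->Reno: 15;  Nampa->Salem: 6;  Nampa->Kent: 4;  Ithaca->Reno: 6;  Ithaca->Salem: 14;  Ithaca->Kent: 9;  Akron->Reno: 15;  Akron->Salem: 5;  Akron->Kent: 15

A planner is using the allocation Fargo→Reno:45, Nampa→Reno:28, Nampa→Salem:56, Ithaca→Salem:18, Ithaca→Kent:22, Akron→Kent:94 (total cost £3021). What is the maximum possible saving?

Current plan cost = 45·9 + 28·15 + 56·6 + 18·14 + 22·9 + 94·15 = £3021.
Optimal plan:
  Fargo->Reno: 45 × £9 = £405
  Nampa->Kent: 84 × £4 = £336
  Ithaca->Reno: 28 × £6 = £168
  Ithaca->Kent: 12 × £9 = £108
  Akron->Salem: 74 × £5 = £370
  Akron->Kent: 20 × £15 = £300
Optimal cost = £1687.
Saving = 3021 − 1687 = £1334.

1334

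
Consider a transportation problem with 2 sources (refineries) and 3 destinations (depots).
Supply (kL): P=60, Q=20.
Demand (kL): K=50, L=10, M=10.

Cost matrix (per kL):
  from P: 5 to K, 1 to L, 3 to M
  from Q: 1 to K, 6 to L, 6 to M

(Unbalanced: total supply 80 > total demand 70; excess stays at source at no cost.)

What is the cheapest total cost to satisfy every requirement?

210

Optimal allocation:
  P–K: 30 kL
  P–L: 10 kL
  P–M: 10 kL
  Q–K: 20 kL
Total cost = 210.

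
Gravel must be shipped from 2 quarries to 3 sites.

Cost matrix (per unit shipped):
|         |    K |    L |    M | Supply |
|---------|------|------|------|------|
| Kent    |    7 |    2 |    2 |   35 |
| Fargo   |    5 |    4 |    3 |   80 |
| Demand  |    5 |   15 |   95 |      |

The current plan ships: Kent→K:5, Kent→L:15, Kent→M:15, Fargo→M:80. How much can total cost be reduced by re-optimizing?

15

Current plan cost = 5·7 + 15·2 + 15·2 + 80·3 = 335.
Optimal plan:
  Kent->L: 15 × 2 = 30
  Kent->M: 20 × 2 = 40
  Fargo->K: 5 × 5 = 25
  Fargo->M: 75 × 3 = 225
Optimal cost = 320.
Saving = 335 − 320 = 15.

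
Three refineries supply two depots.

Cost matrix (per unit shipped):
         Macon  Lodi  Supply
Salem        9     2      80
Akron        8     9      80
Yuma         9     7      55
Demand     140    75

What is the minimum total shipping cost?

1330

One minimum-cost allocation:
  Salem→Macon: 5 × 9 = 45
  Salem→Lodi: 75 × 2 = 150
  Akron→Macon: 80 × 8 = 640
  Yuma→Macon: 55 × 9 = 495
Total = 45 + 150 + 640 + 495 = 1330.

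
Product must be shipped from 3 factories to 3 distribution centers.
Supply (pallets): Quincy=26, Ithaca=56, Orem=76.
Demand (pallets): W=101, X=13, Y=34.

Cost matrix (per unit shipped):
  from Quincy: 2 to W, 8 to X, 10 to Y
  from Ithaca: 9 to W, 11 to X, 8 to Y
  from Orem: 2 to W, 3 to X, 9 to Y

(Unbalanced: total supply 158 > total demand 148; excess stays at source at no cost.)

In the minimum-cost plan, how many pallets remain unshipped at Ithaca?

An optimal plan:
  Quincy->W: 26 × 2 = 52
  Ithaca->W: 12 × 9 = 108
  Ithaca->Y: 34 × 8 = 272
  Orem->W: 63 × 2 = 126
  Orem->X: 13 × 3 = 39
Total cost = 597.
Ithaca ships 46 of its 56, leaving 10.

10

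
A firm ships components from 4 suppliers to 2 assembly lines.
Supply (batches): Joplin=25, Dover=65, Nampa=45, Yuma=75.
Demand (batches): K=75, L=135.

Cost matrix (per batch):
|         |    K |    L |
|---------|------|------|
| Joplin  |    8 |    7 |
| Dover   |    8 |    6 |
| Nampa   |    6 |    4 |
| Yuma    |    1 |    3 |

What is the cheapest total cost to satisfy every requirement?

An optimal shipping plan:
  Joplin→L: 25 × 7 = 175
  Dover→L: 65 × 6 = 390
  Nampa→L: 45 × 4 = 180
  Yuma→K: 75 × 1 = 75
Total = 175 + 390 + 180 + 75 = 820.
(Supply check: Joplin ships 25; Dover ships 65; Nampa ships 45; Yuma ships 75.)

820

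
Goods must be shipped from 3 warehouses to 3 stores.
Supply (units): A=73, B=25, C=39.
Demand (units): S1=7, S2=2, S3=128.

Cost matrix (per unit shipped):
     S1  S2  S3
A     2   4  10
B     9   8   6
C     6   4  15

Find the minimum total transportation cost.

One minimum-cost allocation:
  A–S3: 73 × 10 = 730
  B–S3: 25 × 6 = 150
  C–S1: 7 × 6 = 42
  C–S2: 2 × 4 = 8
  C–S3: 30 × 15 = 450
Total = 730 + 150 + 42 + 8 + 450 = 1380.
(Supply check: A ships 73; B ships 25; C ships 39.)

1380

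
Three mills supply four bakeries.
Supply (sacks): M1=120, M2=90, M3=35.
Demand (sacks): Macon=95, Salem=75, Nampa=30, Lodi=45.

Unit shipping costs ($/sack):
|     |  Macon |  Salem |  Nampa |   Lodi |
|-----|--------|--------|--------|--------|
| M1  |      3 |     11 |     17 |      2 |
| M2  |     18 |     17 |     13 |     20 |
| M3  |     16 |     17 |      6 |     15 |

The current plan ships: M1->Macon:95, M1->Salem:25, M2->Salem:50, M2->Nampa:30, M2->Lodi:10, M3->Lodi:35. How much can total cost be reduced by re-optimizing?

405

Current plan cost = 95·3 + 25·11 + 50·17 + 30·13 + 10·20 + 35·15 = $2525.
Optimal plan:
  M1 to Macon: 75 × $3 = $225
  M1 to Lodi: 45 × $2 = $90
  M2 to Macon: 15 × $18 = $270
  M2 to Salem: 75 × $17 = $1275
  M3 to Macon: 5 × $16 = $80
  M3 to Nampa: 30 × $6 = $180
Optimal cost = $2120.
Saving = 2525 − 2120 = $405.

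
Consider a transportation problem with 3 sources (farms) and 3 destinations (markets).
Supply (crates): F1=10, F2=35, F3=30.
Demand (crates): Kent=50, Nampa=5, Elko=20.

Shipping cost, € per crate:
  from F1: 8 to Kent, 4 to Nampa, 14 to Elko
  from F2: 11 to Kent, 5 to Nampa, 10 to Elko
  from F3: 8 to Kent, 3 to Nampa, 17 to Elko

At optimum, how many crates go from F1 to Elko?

The minimum-cost plan:
  F1 to Kent: 10 × €8 = €80
  F2 to Kent: 10 × €11 = €110
  F2 to Nampa: 5 × €5 = €25
  F2 to Elko: 20 × €10 = €200
  F3 to Kent: 30 × €8 = €240
Total cost = €655.
The route F1→Elko is not used.

0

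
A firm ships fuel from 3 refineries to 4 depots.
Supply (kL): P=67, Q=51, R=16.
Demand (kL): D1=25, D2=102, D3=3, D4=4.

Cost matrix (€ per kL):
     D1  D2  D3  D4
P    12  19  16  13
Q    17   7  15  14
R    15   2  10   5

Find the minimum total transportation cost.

One minimum-cost allocation:
  P to D1: 25 × €12 = €300
  P to D2: 35 × €19 = €665
  P to D3: 3 × €16 = €48
  P to D4: 4 × €13 = €52
  Q to D2: 51 × €7 = €357
  R to D2: 16 × €2 = €32
Total = 300 + 665 + 48 + 52 + 357 + 32 = €1454.
(Supply check: P ships 67; Q ships 51; R ships 16.)

1454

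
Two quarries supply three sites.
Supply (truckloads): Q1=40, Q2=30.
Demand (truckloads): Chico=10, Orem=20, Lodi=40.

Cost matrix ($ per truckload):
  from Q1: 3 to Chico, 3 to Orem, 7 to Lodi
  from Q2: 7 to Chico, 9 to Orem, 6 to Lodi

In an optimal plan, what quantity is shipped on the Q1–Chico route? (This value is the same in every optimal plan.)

Optimal shipments:
  Q1 to Chico: 10 × $3 = $30
  Q1 to Orem: 20 × $3 = $60
  Q1 to Lodi: 10 × $7 = $70
  Q2 to Lodi: 30 × $6 = $180
Total cost = $340.
So Q1→Chico carries 10 truckloads.

10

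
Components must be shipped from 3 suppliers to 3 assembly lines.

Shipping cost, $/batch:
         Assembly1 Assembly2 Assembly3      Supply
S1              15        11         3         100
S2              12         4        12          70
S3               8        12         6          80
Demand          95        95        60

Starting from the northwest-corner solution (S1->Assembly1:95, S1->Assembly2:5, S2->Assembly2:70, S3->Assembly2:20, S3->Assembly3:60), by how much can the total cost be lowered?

Current plan cost = 95·15 + 5·11 + 70·4 + 20·12 + 60·6 = $2360.
Optimal plan:
  S1 to Assembly1: 15 batches
  S1 to Assembly2: 25 batches
  S1 to Assembly3: 60 batches
  S2 to Assembly2: 70 batches
  S3 to Assembly1: 80 batches
Optimal cost = $1600.
Saving = 2360 − 1600 = $760.

760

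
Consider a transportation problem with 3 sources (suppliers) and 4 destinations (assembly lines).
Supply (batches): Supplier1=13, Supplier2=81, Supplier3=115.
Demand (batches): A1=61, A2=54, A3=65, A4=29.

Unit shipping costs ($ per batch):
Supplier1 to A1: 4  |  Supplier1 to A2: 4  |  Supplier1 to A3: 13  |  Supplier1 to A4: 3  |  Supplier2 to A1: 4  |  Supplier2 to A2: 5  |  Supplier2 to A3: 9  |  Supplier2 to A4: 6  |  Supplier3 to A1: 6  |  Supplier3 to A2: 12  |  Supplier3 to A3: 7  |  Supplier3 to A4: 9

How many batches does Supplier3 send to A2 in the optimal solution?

0

Solving gives:
  Supplier1→A4: 13 × $3 = $39
  Supplier2→A1: 11 × $4 = $44
  Supplier2→A2: 54 × $5 = $270
  Supplier2→A4: 16 × $6 = $96
  Supplier3→A1: 50 × $6 = $300
  Supplier3→A3: 65 × $7 = $455
Total cost = $1204.
The route Supplier3→A2 is not used.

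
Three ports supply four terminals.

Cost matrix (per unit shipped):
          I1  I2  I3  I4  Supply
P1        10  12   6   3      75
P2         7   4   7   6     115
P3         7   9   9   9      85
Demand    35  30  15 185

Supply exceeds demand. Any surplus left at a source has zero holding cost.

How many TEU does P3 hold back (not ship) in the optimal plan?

10

Minimum-cost shipments:
  P1–I4: 75 × 3 = 225
  P2–I2: 30 × 4 = 120
  P2–I4: 85 × 6 = 510
  P3–I1: 35 × 7 = 245
  P3–I3: 15 × 9 = 135
  P3–I4: 25 × 9 = 225
Total cost = 1460.
P3 ships 75 of its 85, leaving 10.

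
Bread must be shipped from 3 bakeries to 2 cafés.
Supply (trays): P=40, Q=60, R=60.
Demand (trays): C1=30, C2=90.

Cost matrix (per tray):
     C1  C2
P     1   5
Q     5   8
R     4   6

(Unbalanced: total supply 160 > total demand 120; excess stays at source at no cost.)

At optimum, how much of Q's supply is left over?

40

Minimum-cost shipments:
  P→C1: 30 × 1 = 30
  P→C2: 10 × 5 = 50
  Q→C2: 20 × 8 = 160
  R→C2: 60 × 6 = 360
Total cost = 600.
Q ships 20 of its 60, leaving 40.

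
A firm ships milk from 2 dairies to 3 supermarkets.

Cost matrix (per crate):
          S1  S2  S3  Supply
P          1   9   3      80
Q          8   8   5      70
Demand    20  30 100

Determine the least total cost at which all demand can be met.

One minimum-cost allocation:
  P to S1: 20 × 1 = 20
  P to S3: 60 × 3 = 180
  Q to S2: 30 × 8 = 240
  Q to S3: 40 × 5 = 200
Total = 20 + 180 + 240 + 200 = 640.
(Supply check: P ships 80; Q ships 70.)

640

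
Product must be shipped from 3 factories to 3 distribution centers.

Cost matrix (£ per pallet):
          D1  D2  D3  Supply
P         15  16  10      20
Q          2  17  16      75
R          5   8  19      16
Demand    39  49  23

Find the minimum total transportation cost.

1015

Optimal allocation:
  P→D3: 20 × £10 = £200
  Q→D1: 39 × £2 = £78
  Q→D2: 33 × £17 = £561
  Q→D3: 3 × £16 = £48
  R→D2: 16 × £8 = £128
Total = 200 + 78 + 561 + 48 + 128 = £1015.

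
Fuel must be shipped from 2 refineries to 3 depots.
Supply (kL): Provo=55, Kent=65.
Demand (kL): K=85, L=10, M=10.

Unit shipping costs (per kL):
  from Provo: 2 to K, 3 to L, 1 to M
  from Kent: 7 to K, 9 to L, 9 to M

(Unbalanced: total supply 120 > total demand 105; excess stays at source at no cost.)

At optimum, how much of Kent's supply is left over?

An optimal plan:
  Provo–K: 35 kL
  Provo–L: 10 kL
  Provo–M: 10 kL
  Kent–K: 50 kL
Total cost = 460.
Kent ships 50 of its 65, leaving 15.

15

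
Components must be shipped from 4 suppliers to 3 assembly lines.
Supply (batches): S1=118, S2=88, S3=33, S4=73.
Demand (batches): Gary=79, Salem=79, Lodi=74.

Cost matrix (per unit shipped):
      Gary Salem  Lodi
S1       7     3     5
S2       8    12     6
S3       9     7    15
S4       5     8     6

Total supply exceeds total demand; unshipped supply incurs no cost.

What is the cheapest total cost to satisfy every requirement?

1055

A cheapest plan:
  S1–Salem: 79 × 3 = 237
  S1–Lodi: 39 × 5 = 195
  S2–Gary: 6 × 8 = 48
  S2–Lodi: 35 × 6 = 210
  S4–Gary: 73 × 5 = 365
Total = 237 + 195 + 48 + 210 + 365 = 1055.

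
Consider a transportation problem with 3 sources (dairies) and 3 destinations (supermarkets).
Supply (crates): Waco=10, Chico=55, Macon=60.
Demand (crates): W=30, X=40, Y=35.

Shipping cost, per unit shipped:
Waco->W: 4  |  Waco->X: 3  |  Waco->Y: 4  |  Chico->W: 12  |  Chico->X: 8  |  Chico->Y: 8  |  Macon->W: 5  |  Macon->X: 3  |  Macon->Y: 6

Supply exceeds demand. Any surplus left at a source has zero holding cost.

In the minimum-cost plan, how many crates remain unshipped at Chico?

An optimal plan:
  Waco→W: 10 crates
  Chico→Y: 35 crates
  Macon→W: 20 crates
  Macon→X: 40 crates
Total cost = 540.
Chico ships 35 of its 55, leaving 20.

20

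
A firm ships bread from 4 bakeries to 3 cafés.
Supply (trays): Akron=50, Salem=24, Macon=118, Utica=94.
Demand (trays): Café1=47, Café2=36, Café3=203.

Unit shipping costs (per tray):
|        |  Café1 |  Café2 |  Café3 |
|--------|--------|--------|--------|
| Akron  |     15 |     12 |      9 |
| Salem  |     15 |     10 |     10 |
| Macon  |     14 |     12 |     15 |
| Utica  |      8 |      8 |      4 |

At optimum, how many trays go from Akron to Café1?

Optimal shipments:
  Akron to Café3: 50 trays
  Salem to Café3: 24 trays
  Macon to Café1: 47 trays
  Macon to Café2: 36 trays
  Macon to Café3: 35 trays
  Utica to Café3: 94 trays
Total cost = 2681.
The route Akron→Café1 is not used.

0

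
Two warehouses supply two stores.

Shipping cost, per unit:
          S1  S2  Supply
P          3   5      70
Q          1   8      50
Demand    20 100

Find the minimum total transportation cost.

610

An optimal shipping plan:
  P->S2: 70 × 5 = 350
  Q->S1: 20 × 1 = 20
  Q->S2: 30 × 8 = 240
Total = 350 + 20 + 240 = 610.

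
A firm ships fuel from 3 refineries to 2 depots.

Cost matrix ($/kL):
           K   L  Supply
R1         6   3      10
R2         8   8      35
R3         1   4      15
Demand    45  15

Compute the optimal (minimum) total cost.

325

A cheapest plan:
  R1→L: 10 kL
  R2→K: 30 kL
  R2→L: 5 kL
  R3→K: 15 kL
Total cost = $325.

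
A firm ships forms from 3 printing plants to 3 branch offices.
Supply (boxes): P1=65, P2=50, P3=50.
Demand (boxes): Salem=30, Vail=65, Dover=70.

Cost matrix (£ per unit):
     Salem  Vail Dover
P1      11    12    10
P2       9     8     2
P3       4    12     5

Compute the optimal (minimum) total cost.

A cheapest plan:
  P1→Vail: 65 boxes
  P2→Dover: 50 boxes
  P3→Salem: 30 boxes
  P3→Dover: 20 boxes
Total cost = £1100.

1100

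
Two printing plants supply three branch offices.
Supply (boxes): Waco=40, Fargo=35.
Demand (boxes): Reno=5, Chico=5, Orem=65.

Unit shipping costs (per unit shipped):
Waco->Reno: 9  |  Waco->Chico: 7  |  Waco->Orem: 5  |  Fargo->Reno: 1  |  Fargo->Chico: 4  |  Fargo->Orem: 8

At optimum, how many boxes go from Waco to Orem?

40

The minimum-cost plan:
  Waco–Orem: 40 × 5 = 200
  Fargo–Reno: 5 × 1 = 5
  Fargo–Chico: 5 × 4 = 20
  Fargo–Orem: 25 × 8 = 200
Total cost = 425.
So Waco→Orem carries 40 boxes.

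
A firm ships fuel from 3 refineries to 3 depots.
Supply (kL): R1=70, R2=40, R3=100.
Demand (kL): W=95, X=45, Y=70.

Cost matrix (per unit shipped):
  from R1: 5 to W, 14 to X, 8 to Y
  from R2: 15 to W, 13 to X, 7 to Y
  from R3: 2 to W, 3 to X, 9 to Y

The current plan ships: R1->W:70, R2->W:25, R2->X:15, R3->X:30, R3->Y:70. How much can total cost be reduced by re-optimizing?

675

Current plan cost = 70·5 + 25·15 + 15·13 + 30·3 + 70·9 = 1640.
Optimal plan:
  R1→W: 40 × 5 = 200
  R1→Y: 30 × 8 = 240
  R2→Y: 40 × 7 = 280
  R3→W: 55 × 2 = 110
  R3→X: 45 × 3 = 135
Optimal cost = 965.
Saving = 1640 − 965 = 675.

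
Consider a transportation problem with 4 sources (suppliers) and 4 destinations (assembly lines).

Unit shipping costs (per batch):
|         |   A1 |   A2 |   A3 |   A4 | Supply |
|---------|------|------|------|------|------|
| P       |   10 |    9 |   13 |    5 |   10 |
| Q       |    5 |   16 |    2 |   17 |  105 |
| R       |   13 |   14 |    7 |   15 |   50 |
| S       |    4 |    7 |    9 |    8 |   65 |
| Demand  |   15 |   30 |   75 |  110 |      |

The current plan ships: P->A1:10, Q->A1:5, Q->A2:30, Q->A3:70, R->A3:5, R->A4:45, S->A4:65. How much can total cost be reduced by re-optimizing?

205

Current plan cost = 10·10 + 5·5 + 30·16 + 70·2 + 5·7 + 45·15 + 65·8 = 1975.
Optimal plan:
  P–A4: 10 × 5 = 50
  Q–A1: 15 × 5 = 75
  Q–A3: 75 × 2 = 150
  Q–A4: 15 × 17 = 255
  R–A2: 30 × 14 = 420
  R–A4: 20 × 15 = 300
  S–A4: 65 × 8 = 520
Optimal cost = 1770.
Saving = 1975 − 1770 = 205.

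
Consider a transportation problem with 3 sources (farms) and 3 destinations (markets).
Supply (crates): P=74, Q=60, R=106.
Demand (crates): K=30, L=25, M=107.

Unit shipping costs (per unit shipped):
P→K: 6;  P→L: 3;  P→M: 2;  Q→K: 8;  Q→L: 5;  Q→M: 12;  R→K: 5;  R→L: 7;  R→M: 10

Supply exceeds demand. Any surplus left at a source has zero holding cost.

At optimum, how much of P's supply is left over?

0

An optimal plan:
  P->M: 74 × 2 = 148
  Q->L: 25 × 5 = 125
  R->K: 30 × 5 = 150
  R->M: 33 × 10 = 330
Total cost = 753.
P ships 74 of its 74, leaving 0.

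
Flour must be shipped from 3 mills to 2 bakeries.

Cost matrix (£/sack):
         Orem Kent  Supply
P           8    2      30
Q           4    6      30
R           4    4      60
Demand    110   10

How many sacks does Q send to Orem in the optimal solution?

Optimal shipments:
  P→Orem: 20 × £8 = £160
  P→Kent: 10 × £2 = £20
  Q→Orem: 30 × £4 = £120
  R→Orem: 60 × £4 = £240
Total cost = £540.
So Q→Orem carries 30 sacks.

30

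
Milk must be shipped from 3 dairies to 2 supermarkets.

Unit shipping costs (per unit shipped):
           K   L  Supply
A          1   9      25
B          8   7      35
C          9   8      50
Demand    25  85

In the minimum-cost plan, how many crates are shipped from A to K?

Solving gives:
  A to K: 25 × 1 = 25
  B to L: 35 × 7 = 245
  C to L: 50 × 8 = 400
Total cost = 670.
So A→K carries 25 crates.

25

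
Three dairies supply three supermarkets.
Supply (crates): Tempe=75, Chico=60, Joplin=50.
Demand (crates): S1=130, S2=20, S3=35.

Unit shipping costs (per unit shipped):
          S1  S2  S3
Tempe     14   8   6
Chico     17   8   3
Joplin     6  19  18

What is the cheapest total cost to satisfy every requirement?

Optimal allocation:
  Tempe→S1: 75 crates
  Chico→S1: 5 crates
  Chico→S2: 20 crates
  Chico→S3: 35 crates
  Joplin→S1: 50 crates
Total cost = 1700.

1700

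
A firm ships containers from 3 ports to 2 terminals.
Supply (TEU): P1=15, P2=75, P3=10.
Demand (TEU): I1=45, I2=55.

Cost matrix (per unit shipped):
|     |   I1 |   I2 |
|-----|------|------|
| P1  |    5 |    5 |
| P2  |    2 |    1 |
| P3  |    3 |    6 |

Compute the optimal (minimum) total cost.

An optimal shipping plan:
  P1–I1: 15 × 5 = 75
  P2–I1: 20 × 2 = 40
  P2–I2: 55 × 1 = 55
  P3–I1: 10 × 3 = 30
Total = 75 + 40 + 55 + 30 = 200.
(Supply check: P1 ships 15; P2 ships 75; P3 ships 10.)

200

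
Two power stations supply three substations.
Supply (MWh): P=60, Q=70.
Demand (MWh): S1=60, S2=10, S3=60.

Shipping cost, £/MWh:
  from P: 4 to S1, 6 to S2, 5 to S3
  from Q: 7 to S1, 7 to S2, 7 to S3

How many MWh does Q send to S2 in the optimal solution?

Solving gives:
  P–S1: 60 MWh
  Q–S2: 10 MWh
  Q–S3: 60 MWh
Total cost = £730.
So Q→S2 carries 10 MWh.

10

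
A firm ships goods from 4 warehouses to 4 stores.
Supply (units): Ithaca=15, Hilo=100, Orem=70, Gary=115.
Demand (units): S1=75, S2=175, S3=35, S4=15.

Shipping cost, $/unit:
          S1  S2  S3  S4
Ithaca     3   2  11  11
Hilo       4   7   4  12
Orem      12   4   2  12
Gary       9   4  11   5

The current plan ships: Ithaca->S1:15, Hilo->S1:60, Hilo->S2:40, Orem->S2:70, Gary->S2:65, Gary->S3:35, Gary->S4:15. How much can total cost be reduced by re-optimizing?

400

Current plan cost = 15·3 + 60·4 + 40·7 + 70·4 + 65·4 + 35·11 + 15·5 = $1565.
Optimal plan:
  Ithaca->S2: 15 units
  Hilo->S1: 75 units
  Hilo->S3: 25 units
  Orem->S2: 60 units
  Orem->S3: 10 units
  Gary->S2: 100 units
  Gary->S4: 15 units
Optimal cost = $1165.
Saving = 1565 − 1165 = $400.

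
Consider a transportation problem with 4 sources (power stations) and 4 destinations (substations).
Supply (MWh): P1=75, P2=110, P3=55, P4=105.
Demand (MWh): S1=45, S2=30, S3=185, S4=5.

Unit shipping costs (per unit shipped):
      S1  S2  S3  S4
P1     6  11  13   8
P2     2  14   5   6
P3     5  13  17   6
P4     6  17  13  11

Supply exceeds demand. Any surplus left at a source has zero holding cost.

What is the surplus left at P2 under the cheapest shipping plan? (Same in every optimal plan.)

0

Minimum-cost shipments:
  P1→S2: 30 MWh
  P2→S3: 110 MWh
  P3→S1: 45 MWh
  P3→S4: 5 MWh
  P4→S3: 75 MWh
Total cost = 2110.
P2 ships 110 of its 110, leaving 0.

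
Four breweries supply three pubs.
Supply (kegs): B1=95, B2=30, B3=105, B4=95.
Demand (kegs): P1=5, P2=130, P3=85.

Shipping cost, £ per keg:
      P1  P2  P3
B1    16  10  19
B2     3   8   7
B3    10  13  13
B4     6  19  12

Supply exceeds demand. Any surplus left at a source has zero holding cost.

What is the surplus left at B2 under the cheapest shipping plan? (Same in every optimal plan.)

Minimum-cost shipments:
  B1->P2: 95 kegs
  B2->P3: 30 kegs
  B3->P2: 35 kegs
  B4->P1: 5 kegs
  B4->P3: 55 kegs
Total cost = £2305.
B2 ships 30 of its 30, leaving 0.

0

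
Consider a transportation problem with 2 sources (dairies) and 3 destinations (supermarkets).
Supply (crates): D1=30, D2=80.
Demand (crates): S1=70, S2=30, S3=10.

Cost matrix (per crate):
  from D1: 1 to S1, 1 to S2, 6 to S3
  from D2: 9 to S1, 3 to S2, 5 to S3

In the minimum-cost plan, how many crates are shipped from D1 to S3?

0

Optimal shipments:
  D1->S1: 30 × 1 = 30
  D2->S1: 40 × 9 = 360
  D2->S2: 30 × 3 = 90
  D2->S3: 10 × 5 = 50
Total cost = 530.
The route D1→S3 is not used.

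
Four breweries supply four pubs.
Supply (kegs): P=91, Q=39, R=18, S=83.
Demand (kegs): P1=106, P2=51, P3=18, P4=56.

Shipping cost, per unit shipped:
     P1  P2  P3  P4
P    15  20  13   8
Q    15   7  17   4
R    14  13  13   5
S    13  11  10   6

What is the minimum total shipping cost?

2463

One minimum-cost allocation:
  P–P1: 91 × 15 = 1365
  Q–P2: 39 × 7 = 273
  R–P4: 18 × 5 = 90
  S–P1: 15 × 13 = 195
  S–P2: 12 × 11 = 132
  S–P3: 18 × 10 = 180
  S–P4: 38 × 6 = 228
Total = 1365 + 273 + 90 + 195 + 132 + 180 + 228 = 2463.
(Supply check: P ships 91; Q ships 39; R ships 18; S ships 83.)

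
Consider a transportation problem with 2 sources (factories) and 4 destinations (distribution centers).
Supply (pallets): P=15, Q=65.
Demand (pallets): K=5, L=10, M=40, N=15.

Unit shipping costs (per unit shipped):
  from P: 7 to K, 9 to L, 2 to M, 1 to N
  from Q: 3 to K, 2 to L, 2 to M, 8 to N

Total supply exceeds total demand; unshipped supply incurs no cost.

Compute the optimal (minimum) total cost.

130

Optimal allocation:
  P to N: 15 × 1 = 15
  Q to K: 5 × 3 = 15
  Q to L: 10 × 2 = 20
  Q to M: 40 × 2 = 80
Total = 15 + 15 + 20 + 80 = 130.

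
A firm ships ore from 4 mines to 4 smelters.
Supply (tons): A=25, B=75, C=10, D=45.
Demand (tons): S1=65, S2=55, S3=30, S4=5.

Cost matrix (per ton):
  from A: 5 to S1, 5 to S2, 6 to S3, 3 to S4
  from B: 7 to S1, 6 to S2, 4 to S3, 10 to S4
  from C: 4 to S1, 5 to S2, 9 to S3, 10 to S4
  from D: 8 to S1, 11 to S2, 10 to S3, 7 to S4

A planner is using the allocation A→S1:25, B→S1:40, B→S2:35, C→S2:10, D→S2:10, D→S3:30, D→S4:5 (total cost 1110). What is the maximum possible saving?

205

Current plan cost = 25·5 + 40·7 + 35·6 + 10·5 + 10·11 + 30·10 + 5·7 = 1110.
Optimal plan:
  A→S1: 10 × 5 = 50
  A→S2: 10 × 5 = 50
  A→S4: 5 × 3 = 15
  B→S2: 45 × 6 = 270
  B→S3: 30 × 4 = 120
  C→S1: 10 × 4 = 40
  D→S1: 45 × 8 = 360
Optimal cost = 905.
Saving = 1110 − 905 = 205.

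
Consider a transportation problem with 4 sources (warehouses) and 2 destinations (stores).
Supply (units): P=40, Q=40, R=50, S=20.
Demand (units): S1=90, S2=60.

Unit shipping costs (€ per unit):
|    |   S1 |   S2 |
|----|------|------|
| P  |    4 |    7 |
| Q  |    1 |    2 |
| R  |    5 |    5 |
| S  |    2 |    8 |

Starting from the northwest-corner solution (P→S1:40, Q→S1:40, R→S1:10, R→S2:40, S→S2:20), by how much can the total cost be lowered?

Current plan cost = 40·4 + 40·1 + 10·5 + 40·5 + 20·8 = €610.
Optimal plan:
  P->S1: 40 × €4 = €160
  Q->S1: 30 × €1 = €30
  Q->S2: 10 × €2 = €20
  R->S2: 50 × €5 = €250
  S->S1: 20 × €2 = €40
Optimal cost = €500.
Saving = 610 − 500 = €110.

110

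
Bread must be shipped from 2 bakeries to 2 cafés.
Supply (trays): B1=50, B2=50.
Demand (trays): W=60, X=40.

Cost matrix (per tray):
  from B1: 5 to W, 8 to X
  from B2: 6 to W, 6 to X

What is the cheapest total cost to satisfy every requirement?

A cheapest plan:
  B1 to W: 50 × 5 = 250
  B2 to W: 10 × 6 = 60
  B2 to X: 40 × 6 = 240
Total = 250 + 60 + 240 = 550.

550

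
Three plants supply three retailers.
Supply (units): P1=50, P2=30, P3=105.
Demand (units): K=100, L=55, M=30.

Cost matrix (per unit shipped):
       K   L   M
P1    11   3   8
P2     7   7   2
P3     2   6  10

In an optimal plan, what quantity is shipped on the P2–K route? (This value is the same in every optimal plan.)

0

Optimal shipments:
  P1→L: 50 units
  P2→M: 30 units
  P3→K: 100 units
  P3→L: 5 units
Total cost = 440.
The route P2→K is not used.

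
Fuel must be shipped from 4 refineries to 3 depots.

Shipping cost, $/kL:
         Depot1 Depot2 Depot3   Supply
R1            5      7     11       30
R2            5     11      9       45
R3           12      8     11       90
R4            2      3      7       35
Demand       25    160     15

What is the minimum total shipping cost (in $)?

An optimal shipping plan:
  R1->Depot2: 30 × $7 = $210
  R2->Depot1: 25 × $5 = $125
  R2->Depot2: 5 × $11 = $55
  R2->Depot3: 15 × $9 = $135
  R3->Depot2: 90 × $8 = $720
  R4->Depot2: 35 × $3 = $105
Total = 210 + 125 + 55 + 135 + 720 + 105 = $1350.

1350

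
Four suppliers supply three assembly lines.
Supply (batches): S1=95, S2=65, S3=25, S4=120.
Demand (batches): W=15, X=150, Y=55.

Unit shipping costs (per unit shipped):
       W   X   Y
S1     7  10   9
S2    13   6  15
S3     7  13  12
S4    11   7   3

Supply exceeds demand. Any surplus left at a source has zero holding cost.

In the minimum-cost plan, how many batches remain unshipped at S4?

Minimum-cost shipments:
  S1->X: 20 × 10 = 200
  S2->X: 65 × 6 = 390
  S3->W: 15 × 7 = 105
  S4->X: 65 × 7 = 455
  S4->Y: 55 × 3 = 165
Total cost = 1315.
S4 ships 120 of its 120, leaving 0.

0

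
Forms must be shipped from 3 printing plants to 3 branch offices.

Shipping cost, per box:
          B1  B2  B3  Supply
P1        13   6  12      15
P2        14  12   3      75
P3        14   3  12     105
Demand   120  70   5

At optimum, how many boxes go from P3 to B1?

35

Solving gives:
  P1->B1: 15 × 13 = 195
  P2->B1: 70 × 14 = 980
  P2->B3: 5 × 3 = 15
  P3->B1: 35 × 14 = 490
  P3->B2: 70 × 3 = 210
Total cost = 1890.
So P3→B1 carries 35 boxes.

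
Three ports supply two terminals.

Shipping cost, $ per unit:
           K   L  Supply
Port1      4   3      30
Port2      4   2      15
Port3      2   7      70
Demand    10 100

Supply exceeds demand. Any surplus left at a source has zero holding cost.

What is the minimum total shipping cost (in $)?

One minimum-cost allocation:
  Port1 to L: 30 × $3 = $90
  Port2 to L: 15 × $2 = $30
  Port3 to K: 10 × $2 = $20
  Port3 to L: 55 × $7 = $385
Total = 90 + 30 + 20 + 385 = $525.

525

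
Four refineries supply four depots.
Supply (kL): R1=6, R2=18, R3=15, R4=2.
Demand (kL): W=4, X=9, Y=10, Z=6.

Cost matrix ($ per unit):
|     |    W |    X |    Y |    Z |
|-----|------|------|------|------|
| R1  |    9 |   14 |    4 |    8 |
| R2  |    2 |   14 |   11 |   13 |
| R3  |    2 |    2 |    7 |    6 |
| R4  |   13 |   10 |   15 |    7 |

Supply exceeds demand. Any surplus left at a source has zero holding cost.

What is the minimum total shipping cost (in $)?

124

An optimal shipping plan:
  R1–Y: 6 kL
  R2–W: 4 kL
  R2–Y: 2 kL
  R3–X: 9 kL
  R3–Y: 2 kL
  R3–Z: 4 kL
  R4–Z: 2 kL
Total cost = $124.
(Supply check: R1 ships 6; R2 ships 6; R3 ships 15; R4 ships 2.)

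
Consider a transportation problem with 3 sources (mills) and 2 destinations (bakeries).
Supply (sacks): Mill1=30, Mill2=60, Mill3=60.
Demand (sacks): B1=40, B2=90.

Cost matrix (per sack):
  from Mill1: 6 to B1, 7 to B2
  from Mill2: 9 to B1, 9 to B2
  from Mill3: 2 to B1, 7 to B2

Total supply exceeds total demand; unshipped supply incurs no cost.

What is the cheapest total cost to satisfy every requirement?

790

An optimal shipping plan:
  Mill1–B2: 30 sacks
  Mill2–B2: 40 sacks
  Mill3–B1: 40 sacks
  Mill3–B2: 20 sacks
Total cost = 790.
(Supply check: Mill1 ships 30; Mill2 ships 40; Mill3 ships 60.)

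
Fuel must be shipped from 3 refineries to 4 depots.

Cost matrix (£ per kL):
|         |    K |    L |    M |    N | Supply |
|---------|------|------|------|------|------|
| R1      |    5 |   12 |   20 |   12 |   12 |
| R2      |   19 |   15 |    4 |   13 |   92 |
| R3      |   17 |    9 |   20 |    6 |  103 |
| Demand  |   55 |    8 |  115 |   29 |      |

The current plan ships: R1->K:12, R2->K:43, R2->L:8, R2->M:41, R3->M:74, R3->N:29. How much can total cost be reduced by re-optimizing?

Current plan cost = 12·5 + 43·19 + 8·15 + 41·4 + 74·20 + 29·6 = £2815.
Optimal plan:
  R1→K: 12 × £5 = £60
  R2→M: 92 × £4 = £368
  R3→K: 43 × £17 = £731
  R3→L: 8 × £9 = £72
  R3→M: 23 × £20 = £460
  R3→N: 29 × £6 = £174
Optimal cost = £1865.
Saving = 2815 − 1865 = £950.

950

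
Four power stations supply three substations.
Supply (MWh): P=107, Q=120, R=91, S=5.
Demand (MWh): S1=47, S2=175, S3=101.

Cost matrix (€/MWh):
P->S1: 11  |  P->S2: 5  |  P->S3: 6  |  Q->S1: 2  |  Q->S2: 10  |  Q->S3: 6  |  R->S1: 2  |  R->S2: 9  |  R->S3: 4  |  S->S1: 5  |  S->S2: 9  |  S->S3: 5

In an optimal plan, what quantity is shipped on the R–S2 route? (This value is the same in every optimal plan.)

The minimum-cost plan:
  P→S2: 107 × €5 = €535
  Q→S1: 47 × €2 = €94
  Q→S2: 68 × €10 = €680
  Q→S3: 5 × €6 = €30
  R→S3: 91 × €4 = €364
  S→S3: 5 × €5 = €25
Total cost = €1728.
The route R→S2 is not used.

0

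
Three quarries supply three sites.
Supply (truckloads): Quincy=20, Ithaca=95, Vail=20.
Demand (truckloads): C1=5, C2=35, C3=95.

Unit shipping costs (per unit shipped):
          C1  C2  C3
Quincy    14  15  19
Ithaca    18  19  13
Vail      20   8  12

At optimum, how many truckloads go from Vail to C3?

0

Optimal shipments:
  Quincy–C1: 5 × 14 = 70
  Quincy–C2: 15 × 15 = 225
  Ithaca–C3: 95 × 13 = 1235
  Vail–C2: 20 × 8 = 160
Total cost = 1690.
The route Vail→C3 is not used.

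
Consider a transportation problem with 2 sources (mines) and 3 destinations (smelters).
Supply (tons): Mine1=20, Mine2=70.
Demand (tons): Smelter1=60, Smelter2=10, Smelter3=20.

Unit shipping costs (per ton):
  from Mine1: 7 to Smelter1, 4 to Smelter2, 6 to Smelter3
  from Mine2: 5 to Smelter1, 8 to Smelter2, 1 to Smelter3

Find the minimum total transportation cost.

A cheapest plan:
  Mine1 to Smelter1: 10 × 7 = 70
  Mine1 to Smelter2: 10 × 4 = 40
  Mine2 to Smelter1: 50 × 5 = 250
  Mine2 to Smelter3: 20 × 1 = 20
Total = 70 + 40 + 250 + 20 = 380.
(Supply check: Mine1 ships 20; Mine2 ships 70.)

380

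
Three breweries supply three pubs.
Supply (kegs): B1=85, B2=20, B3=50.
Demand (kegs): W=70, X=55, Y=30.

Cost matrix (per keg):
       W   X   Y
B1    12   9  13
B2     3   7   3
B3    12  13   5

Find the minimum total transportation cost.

1305

An optimal shipping plan:
  B1 to W: 30 × 12 = 360
  B1 to X: 55 × 9 = 495
  B2 to W: 20 × 3 = 60
  B3 to W: 20 × 12 = 240
  B3 to Y: 30 × 5 = 150
Total = 360 + 495 + 60 + 240 + 150 = 1305.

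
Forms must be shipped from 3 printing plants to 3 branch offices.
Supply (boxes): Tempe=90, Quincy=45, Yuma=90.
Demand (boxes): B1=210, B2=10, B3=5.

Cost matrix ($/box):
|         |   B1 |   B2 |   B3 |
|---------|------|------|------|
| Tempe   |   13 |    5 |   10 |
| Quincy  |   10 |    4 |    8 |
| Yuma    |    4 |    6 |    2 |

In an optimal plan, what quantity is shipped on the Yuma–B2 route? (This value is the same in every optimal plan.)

0

Optimal shipments:
  Tempe–B1: 75 × $13 = $975
  Tempe–B2: 10 × $5 = $50
  Tempe–B3: 5 × $10 = $50
  Quincy–B1: 45 × $10 = $450
  Yuma–B1: 90 × $4 = $360
Total cost = $1885.
The route Yuma→B2 is not used.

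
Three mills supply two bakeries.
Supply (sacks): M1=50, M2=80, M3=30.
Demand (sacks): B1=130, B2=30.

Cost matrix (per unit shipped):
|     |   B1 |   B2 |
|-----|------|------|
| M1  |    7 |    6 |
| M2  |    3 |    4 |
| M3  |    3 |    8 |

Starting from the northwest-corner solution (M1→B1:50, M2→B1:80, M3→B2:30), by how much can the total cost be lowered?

180

Current plan cost = 50·7 + 80·3 + 30·8 = 830.
Optimal plan:
  M1 to B1: 20 × 7 = 140
  M1 to B2: 30 × 6 = 180
  M2 to B1: 80 × 3 = 240
  M3 to B1: 30 × 3 = 90
Optimal cost = 650.
Saving = 830 − 650 = 180.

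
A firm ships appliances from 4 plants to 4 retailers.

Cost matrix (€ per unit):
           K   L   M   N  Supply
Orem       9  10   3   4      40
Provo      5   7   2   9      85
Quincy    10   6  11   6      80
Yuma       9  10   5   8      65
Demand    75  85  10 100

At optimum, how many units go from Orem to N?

40

Solving gives:
  Orem to N: 40 × €4 = €160
  Provo to K: 75 × €5 = €375
  Provo to L: 5 × €7 = €35
  Provo to M: 5 × €2 = €10
  Quincy to L: 80 × €6 = €480
  Yuma to M: 5 × €5 = €25
  Yuma to N: 60 × €8 = €480
Total cost = €1565.
So Orem→N carries 40 units.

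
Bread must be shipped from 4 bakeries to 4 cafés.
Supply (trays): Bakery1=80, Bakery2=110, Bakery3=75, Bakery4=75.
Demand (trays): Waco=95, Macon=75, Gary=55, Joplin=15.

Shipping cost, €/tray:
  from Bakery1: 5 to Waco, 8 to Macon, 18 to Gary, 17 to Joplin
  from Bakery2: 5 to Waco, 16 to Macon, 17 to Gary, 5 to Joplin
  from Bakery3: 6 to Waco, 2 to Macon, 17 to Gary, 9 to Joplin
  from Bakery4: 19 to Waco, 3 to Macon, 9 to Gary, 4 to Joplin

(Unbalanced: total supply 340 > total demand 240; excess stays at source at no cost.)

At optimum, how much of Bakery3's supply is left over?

An optimal plan:
  Bakery1→Waco: 80 × €5 = €400
  Bakery2→Waco: 15 × €5 = €75
  Bakery3→Macon: 75 × €2 = €150
  Bakery4→Gary: 55 × €9 = €495
  Bakery4→Joplin: 15 × €4 = €60
Total cost = €1180.
Bakery3 ships 75 of its 75, leaving 0.

0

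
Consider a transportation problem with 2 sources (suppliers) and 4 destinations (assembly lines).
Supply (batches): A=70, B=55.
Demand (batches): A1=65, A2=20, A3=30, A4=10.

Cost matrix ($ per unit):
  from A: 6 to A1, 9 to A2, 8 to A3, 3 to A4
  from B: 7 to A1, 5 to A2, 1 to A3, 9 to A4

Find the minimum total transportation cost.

An optimal shipping plan:
  A→A1: 60 × $6 = $360
  A→A4: 10 × $3 = $30
  B→A1: 5 × $7 = $35
  B→A2: 20 × $5 = $100
  B→A3: 30 × $1 = $30
Total = 360 + 30 + 35 + 100 + 30 = $555.

555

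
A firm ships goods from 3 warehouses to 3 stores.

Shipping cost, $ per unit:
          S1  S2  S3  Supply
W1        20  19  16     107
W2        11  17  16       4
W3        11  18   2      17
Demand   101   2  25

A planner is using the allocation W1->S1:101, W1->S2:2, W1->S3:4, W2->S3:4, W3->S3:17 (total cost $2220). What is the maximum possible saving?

36

Current plan cost = 101·20 + 2·19 + 4·16 + 4·16 + 17·2 = $2220.
Optimal plan:
  W1 to S1: 97 × $20 = $1940
  W1 to S2: 2 × $19 = $38
  W1 to S3: 8 × $16 = $128
  W2 to S1: 4 × $11 = $44
  W3 to S3: 17 × $2 = $34
Optimal cost = $2184.
Saving = 2220 − 2184 = $36.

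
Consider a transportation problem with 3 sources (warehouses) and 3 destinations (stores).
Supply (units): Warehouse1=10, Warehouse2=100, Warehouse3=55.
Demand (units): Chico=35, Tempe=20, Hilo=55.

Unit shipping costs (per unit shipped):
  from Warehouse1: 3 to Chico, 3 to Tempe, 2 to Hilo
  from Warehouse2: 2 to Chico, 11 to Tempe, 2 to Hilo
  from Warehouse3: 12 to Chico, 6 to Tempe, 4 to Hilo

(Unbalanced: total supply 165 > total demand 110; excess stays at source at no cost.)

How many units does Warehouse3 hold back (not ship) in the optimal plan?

45

Minimum-cost shipments:
  Warehouse1->Tempe: 10 × 3 = 30
  Warehouse2->Chico: 35 × 2 = 70
  Warehouse2->Hilo: 55 × 2 = 110
  Warehouse3->Tempe: 10 × 6 = 60
Total cost = 270.
Warehouse3 ships 10 of its 55, leaving 45.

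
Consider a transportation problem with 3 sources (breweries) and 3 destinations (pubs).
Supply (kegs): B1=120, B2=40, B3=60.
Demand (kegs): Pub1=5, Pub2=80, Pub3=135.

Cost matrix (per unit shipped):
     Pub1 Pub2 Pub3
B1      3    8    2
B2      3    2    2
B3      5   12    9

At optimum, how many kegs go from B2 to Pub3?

Optimal shipments:
  B1→Pub3: 120 kegs
  B2→Pub2: 40 kegs
  B3→Pub1: 5 kegs
  B3→Pub2: 40 kegs
  B3→Pub3: 15 kegs
Total cost = 960.
The route B2→Pub3 is not used.

0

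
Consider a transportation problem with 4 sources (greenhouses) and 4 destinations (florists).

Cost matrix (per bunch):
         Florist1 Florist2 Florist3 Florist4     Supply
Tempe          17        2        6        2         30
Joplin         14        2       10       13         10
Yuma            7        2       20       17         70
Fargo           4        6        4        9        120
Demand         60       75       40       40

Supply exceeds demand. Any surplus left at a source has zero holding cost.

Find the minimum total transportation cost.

A cheapest plan:
  Tempe→Florist4: 30 × 2 = 60
  Joplin→Florist2: 10 × 2 = 20
  Yuma→Florist2: 65 × 2 = 130
  Fargo→Florist1: 60 × 4 = 240
  Fargo→Florist3: 40 × 4 = 160
  Fargo→Florist4: 10 × 9 = 90
Total = 60 + 20 + 130 + 240 + 160 + 90 = 700.
(Supply check: Tempe ships 30; Joplin ships 10; Yuma ships 65; Fargo ships 110.)

700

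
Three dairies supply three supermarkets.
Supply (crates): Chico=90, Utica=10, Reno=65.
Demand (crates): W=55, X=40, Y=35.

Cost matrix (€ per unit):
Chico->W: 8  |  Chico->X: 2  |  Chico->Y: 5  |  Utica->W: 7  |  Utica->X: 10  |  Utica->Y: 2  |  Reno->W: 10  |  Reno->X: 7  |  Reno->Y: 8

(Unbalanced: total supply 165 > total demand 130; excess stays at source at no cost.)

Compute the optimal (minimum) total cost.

Optimal allocation:
  Chico to W: 25 × €8 = €200
  Chico to X: 40 × €2 = €80
  Chico to Y: 25 × €5 = €125
  Utica to Y: 10 × €2 = €20
  Reno to W: 30 × €10 = €300
Total = 200 + 80 + 125 + 20 + 300 = €725.

725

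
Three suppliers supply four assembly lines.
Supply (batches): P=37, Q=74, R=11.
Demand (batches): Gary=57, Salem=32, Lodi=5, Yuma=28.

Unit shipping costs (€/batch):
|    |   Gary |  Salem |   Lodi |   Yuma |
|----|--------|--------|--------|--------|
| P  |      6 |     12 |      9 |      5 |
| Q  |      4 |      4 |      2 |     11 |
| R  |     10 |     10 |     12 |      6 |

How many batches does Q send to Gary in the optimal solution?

Optimal shipments:
  P–Gary: 20 batches
  P–Yuma: 17 batches
  Q–Gary: 37 batches
  Q–Salem: 32 batches
  Q–Lodi: 5 batches
  R–Yuma: 11 batches
Total cost = €557.
So Q→Gary carries 37 batches.

37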